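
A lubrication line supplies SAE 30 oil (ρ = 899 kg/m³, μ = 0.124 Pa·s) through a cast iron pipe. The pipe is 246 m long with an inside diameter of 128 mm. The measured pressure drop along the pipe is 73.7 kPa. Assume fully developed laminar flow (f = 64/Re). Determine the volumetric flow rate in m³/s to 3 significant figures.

Q ≈ 0.0159 m³/s

For laminar flow, f = 64/Re with Re = ρVD/μ, so Darcy-Weisbach reduces to ΔP = 32μLV/D². Solving for V: V = ΔP·D²/(32μL) = 7.37e+04·(0.128)²/(32·0.124·246) = 1.237 m/s.
Check: Re = ρVD/μ = 899·1.237·0.128/0.124 = 1148 < 2300, so the laminar assumption holds.
Q = V·A = 1.237·(π/4·0.128²) = 0.01592 m³/s = 0.0159 m³/s.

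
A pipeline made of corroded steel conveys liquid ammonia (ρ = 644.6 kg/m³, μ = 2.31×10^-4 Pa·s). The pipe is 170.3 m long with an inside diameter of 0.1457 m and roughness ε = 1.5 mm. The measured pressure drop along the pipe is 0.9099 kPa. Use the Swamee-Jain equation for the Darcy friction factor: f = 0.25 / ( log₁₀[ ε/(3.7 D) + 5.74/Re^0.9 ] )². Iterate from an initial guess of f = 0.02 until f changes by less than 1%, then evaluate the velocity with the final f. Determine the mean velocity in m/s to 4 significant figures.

Rearranging Darcy-Weisbach: V = √(2·ΔP·D/(f·L·ρ)). With ε/D = 0.0015/0.1457 = 0.0103, iterate starting from f = 0.02:
  f = 0.02 → V = √(2·909.9·0.1457/(0.02·170.3·644.6)) = 0.3475 m/s; Re = ρVD/μ = 1.413e+05; f → 0.03889
  f = 0.03889 → V = 0.2492 m/s; Re = 1.013e+05; f → 0.03911
Converged (Δf/f < 1%). With the final f = 0.03911: V = √(2·909.9·0.1457/(0.03911·170.3·644.6)) = 0.2485 m/s.

V ≈ 0.2485 m/s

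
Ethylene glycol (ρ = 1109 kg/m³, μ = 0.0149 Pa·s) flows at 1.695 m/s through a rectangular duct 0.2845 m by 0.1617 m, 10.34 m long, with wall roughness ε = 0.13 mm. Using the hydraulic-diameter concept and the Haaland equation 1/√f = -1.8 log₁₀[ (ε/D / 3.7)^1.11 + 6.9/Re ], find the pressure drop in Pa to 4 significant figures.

ΔP ≈ 2035 Pa

Hydraulic diameter D_h = 4A/P = 4·(0.2845·0.1617)/(2·(0.2845+0.1617)) = 0.184/0.8924 = 0.2062 m.
Re = ρVD_h/μ = 1109·1.695·0.2062/0.0149 = 2.601e+04.
ε/D_h = 0.00013/0.2062 = 0.00063; Haaland gives 1/√f = -1.8 log₁₀[6.56e-05+0.000265] = 6.265, so f = 0.02548.
ΔP = f(L/D_h)(ρV²/2) = 0.02548·10.34/0.2062·1593 = 2035 Pa.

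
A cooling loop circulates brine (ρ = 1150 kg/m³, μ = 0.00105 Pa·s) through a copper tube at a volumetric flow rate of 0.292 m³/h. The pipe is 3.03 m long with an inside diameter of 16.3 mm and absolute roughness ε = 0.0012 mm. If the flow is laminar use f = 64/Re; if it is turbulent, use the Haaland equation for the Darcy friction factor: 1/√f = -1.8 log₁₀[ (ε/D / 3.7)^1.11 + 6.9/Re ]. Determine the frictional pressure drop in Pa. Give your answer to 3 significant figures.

Q = 0.292 m³/h = 0.292/3600 = 8.111e-05 m³/s.
Cross-sectional area A = πD²/4 = π(0.0163)²/4 = 0.0002087 m²; mean velocity V = Q/A = 8.111e-05/0.0002087 = 0.3887 m/s.
Reynolds number Re = ρVD/μ = 1150 · 0.3887 · 0.0163 / 0.00105 = 6939.
Re > 4000 → turbulent. Relative roughness ε/D = 1.2e-06/0.0163 = 7.36e-05. Haaland: 1/√f = -1.8 log₁₀[(7.36e-05/3.7)^1.11 + 6.9/6939] = -1.8 log₁₀[6.05e-06 + 0.000994] = 5.4, so f = 0.0343.
Darcy-Weisbach: ΔP = f(L/D)(ρV²/2) = 0.0343·(3.03/0.0163)·(1150·0.3887²/2) = 0.0343·185.9·86.88 = 553.9 Pa.

ΔP ≈ 554 Pa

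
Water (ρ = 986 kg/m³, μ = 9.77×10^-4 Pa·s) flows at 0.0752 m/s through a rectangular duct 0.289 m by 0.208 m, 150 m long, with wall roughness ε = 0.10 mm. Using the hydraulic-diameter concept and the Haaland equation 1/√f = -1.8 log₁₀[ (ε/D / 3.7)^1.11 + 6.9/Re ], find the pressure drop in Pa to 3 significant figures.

ΔP ≈ 46.7 Pa

Hydraulic diameter D_h = 4A/P = 4·(0.289·0.208)/(2·(0.289+0.208)) = 0.2404/0.994 = 0.2419 m.
Re = ρVD_h/μ = 986·0.0752·0.2419/0.000977 = 1.836e+04.
ε/D_h = 0.0001/0.2419 = 0.000413; Haaland gives 1/√f = -1.8 log₁₀[4.11e-05+0.000376] = 6.084, so f = 0.02702.
ΔP = f(L/D_h)(ρV²/2) = 0.02702·150/0.2419·2.788 = 46.71 Pa.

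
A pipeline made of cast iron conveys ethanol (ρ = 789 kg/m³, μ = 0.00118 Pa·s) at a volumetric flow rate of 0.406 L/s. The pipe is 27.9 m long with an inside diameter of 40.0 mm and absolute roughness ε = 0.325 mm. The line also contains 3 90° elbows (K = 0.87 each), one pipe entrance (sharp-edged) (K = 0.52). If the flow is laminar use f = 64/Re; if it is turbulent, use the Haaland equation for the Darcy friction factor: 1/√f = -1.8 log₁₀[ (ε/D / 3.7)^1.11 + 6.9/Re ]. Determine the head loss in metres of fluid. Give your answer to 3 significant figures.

Q = 0.406 L/s = 0.406/1000 = 0.000406 m³/s.
Cross-sectional area A = πD²/4 = π(0.04)²/4 = 0.001257 m²; mean velocity V = Q/A = 0.000406/0.001257 = 0.3231 m/s.
Reynolds number Re = ρVD/μ = 789 · 0.3231 · 0.04 / 0.00118 = 8641.
Re > 4000 → turbulent. Relative roughness ε/D = 0.000325/0.04 = 0.00813. Haaland: 1/√f = -1.8 log₁₀[(0.00813/3.7)^1.11 + 6.9/8641] = -1.8 log₁₀[0.00112 + 0.000799] = 4.891, so f = 0.04181.
Total minor-loss coefficient ΣK = 3·0.87 + 1·0.52 = 3.13.
ΔP = [f·L/D + ΣK]·(ρV²/2) = [0.04181·27.9/0.04 + 3.13]·(789·0.3231²/2) = [29.16 + 3.13]·41.18 = 1330 Pa.
Head loss h_f = ΔP/(ρg) = 1330/(789·9.81) = 0.172 m.

h_f ≈ 0.172 m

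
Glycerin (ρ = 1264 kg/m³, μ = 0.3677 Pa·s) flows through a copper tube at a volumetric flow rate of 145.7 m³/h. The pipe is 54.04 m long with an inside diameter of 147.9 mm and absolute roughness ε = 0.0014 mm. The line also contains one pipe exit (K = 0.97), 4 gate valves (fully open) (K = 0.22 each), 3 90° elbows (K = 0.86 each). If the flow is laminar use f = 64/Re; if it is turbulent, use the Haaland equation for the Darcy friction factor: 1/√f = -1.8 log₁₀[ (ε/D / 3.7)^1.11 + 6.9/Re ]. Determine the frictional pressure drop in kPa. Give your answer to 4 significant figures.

Q = 145.7 m³/h = 145.7/3600 = 0.04047 m³/s.
Cross-sectional area A = πD²/4 = π(0.1479)²/4 = 0.01718 m²; mean velocity V = Q/A = 0.04047/0.01718 = 2.356 m/s.
Reynolds number Re = ρVD/μ = 1264 · 2.356 · 0.1479 / 0.368 = 1198.
Re < 2300 → laminar flow, so f = 64/Re = 64/1198 = 0.05344 (the turbulent correlation is not needed).
Total minor-loss coefficient ΣK = 1·0.97 + 4·0.22 + 3·0.86 = 4.43.
ΔP = [f·L/D + ΣK]·(ρV²/2) = [0.05344·54.04/0.1479 + 4.43]·(1264·2.356²/2) = [19.52 + 4.43]·3507 = 8.402e+04 Pa.
ΔP = 8.402e+04 Pa = 84.02 kPa.

ΔP ≈ 84.02 kPa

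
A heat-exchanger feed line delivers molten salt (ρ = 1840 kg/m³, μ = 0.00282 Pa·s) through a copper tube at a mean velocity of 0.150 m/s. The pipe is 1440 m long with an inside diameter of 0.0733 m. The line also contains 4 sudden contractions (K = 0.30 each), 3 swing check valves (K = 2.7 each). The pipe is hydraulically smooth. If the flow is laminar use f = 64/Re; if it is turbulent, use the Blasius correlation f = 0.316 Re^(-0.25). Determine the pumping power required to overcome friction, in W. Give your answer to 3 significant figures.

Reynolds number Re = ρVD/μ = 1840 · 0.15 · 0.0733 / 0.00282 = 7174.
Re > 4000 → turbulent. Smooth-pipe (Blasius): f = 0.316 Re^(-0.25) = 0.316/(7174)^0.25 = 0.03434.
Total minor-loss coefficient ΣK = 4·0.3 + 3·2.7 = 9.3.
ΔP = [f·L/D + ΣK]·(ρV²/2) = [0.03434·1440/0.0733 + 9.3]·(1840·0.15²/2) = [674.5 + 9.3]·20.7 = 1.416e+04 Pa.
Q = V·A = 0.15·0.00422 = 0.000633 m³/s.
Pumping power P = QΔP = 0.000633·1.416e+04 = 8.960 W = 8.96 W.

P ≈ 8.96 W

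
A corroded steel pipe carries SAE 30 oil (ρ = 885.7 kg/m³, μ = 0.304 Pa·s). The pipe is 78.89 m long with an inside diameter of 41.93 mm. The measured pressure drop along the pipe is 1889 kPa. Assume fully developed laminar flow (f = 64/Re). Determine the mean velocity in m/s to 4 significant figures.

For laminar flow, f = 64/Re with Re = ρVD/μ, so Darcy-Weisbach reduces to ΔP = 32μLV/D². Solving for V: V = ΔP·D²/(32μL) = 1.889e+06·(0.04193)²/(32·0.304·78.89) = 4.327 m/s.
Check: Re = ρVD/μ = 885.7·4.327·0.04193/0.304 = 528.7 < 2300, so the laminar assumption holds.

V ≈ 4.327 m/s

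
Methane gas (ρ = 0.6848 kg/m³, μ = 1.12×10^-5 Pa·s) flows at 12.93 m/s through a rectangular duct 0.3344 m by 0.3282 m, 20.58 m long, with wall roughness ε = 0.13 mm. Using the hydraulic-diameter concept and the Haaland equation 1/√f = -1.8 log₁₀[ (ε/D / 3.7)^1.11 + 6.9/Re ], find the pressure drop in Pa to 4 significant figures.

ΔP ≈ 62.63 Pa

Hydraulic diameter D_h = 4A/P = 4·(0.3344·0.3282)/(2·(0.3344+0.3282)) = 0.439/1.325 = 0.3313 m.
Re = ρVD_h/μ = 0.6848·12.93·0.3313/1.12e-05 = 2.619e+05.
ε/D_h = 0.00013/0.3313 = 0.000392; Haaland gives 1/√f = -1.8 log₁₀[3.88e-05+2.63e-05] = 7.535, so f = 0.01761.
ΔP = f(L/D_h)(ρV²/2) = 0.01761·20.58/0.3313·57.24 = 62.63 Pa.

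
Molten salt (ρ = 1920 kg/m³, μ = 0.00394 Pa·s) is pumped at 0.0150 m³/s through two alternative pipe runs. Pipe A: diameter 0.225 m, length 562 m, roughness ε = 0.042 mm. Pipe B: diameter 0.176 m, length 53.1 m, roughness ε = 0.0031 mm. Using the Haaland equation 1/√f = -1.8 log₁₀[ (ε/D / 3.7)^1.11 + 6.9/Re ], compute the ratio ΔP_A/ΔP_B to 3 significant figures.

Pipe A: V = Q/A = 0.015/0.03976 = 0.3773 m/s; Re = 4.136e+04; ε/D = 0.000187; Haaland → f = 0.02212; ΔP_A = f(L/D)(ρV²/2) = 7548 Pa.
Pipe B: V = Q/A = 0.015/0.02433 = 0.6166 m/s; Re = 5.288e+04; ε/D = 1.76e-05; Haaland → f = 0.0205; ΔP_B = f(L/D)(ρV²/2) = 2257 Pa.
ΔP_A/ΔP_B = 7548/2257 = 3.34.

ΔP_A/ΔP_B ≈ 3.34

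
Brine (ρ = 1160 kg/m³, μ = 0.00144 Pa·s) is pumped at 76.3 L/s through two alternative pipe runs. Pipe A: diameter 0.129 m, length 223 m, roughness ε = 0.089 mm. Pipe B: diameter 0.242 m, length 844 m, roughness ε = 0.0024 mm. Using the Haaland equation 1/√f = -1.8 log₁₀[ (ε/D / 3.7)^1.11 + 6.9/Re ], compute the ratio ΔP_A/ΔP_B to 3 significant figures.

Pipe A: V = Q/A = 0.0763/0.01307 = 5.838 m/s; Re = 6.067e+05; ε/D = 0.00069; Haaland → f = 0.01857; ΔP_A = f(L/D)(ρV²/2) = 6.347e+05 Pa.
Pipe B: V = Q/A = 0.0763/0.046 = 1.659 m/s; Re = 3.234e+05; ε/D = 9.92e-06; Haaland → f = 0.01423; ΔP_B = f(L/D)(ρV²/2) = 7.919e+04 Pa.
ΔP_A/ΔP_B = 6.347e+05/7.919e+04 = 8.01.

ΔP_A/ΔP_B ≈ 8.01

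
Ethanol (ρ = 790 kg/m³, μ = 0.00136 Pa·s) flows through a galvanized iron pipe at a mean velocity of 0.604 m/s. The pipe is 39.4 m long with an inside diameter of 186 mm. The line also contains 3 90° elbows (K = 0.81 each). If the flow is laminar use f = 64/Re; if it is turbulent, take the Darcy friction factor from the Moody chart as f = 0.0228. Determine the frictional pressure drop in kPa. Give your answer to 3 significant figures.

ΔP ≈ 1.05 kPa

Reynolds number Re = ρVD/μ = 790 · 0.604 · 0.186 / 0.00136 = 6.526e+04.
Re > 4000 → turbulent; use the Moody-chart value f = 0.0228.
Total minor-loss coefficient ΣK = 3·0.81 = 2.43.
ΔP = [f·L/D + ΣK]·(ρV²/2) = [0.0228·39.4/0.186 + 2.43]·(790·0.604²/2) = [4.83 + 2.43]·144.1 = 1046 Pa.
ΔP = 1046 Pa = 1.05 kPa.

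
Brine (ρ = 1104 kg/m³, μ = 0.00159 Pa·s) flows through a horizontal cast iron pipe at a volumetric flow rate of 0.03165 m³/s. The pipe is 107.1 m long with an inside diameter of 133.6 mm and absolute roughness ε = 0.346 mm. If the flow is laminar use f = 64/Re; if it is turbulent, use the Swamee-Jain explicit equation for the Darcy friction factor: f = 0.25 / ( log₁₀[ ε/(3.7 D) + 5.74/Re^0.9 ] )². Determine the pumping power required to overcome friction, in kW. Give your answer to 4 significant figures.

Cross-sectional area A = πD²/4 = π(0.1336)²/4 = 0.01402 m²; mean velocity V = Q/A = 0.03165/0.01402 = 2.258 m/s.
Reynolds number Re = ρVD/μ = 1104 · 2.258 · 0.1336 / 0.00159 = 2.094e+05.
Re > 4000 → turbulent. Relative roughness ε/D = 0.000346/0.1336 = 0.00259. Swamee-Jain: f = 0.25/(log₁₀[0.00259/3.7 + 5.74/2.094e+05^0.9])² = 0.25/(log₁₀[0.0007 + 9.33e-05])² = 0.25/(-3.101)² = 0.026.
Darcy-Weisbach: ΔP = f(L/D)(ρV²/2) = 0.026·(107.1/0.1336)·(1104·2.258²/2) = 0.026·801.6·2814 = 5.866e+04 Pa.
Pumping power P = QΔP = 0.03165·5.866e+04 = 1856.5 W = 1.856 kW.

P ≈ 1.856 kW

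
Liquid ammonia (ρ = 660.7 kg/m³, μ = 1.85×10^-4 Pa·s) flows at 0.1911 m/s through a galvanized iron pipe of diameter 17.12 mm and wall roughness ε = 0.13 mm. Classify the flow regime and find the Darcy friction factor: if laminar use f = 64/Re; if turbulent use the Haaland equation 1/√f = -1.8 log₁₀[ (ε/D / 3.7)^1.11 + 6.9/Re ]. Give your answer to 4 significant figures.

Re = ρVD/μ = 660.7·0.1911·0.01712/0.000185 = 1.168e+04.
Re > 4000 → turbulent. ε/D = 0.00013/0.01712 = 0.00759; Haaland: 1/√f = -1.8 log₁₀[0.00104 + 0.000591] = 5.018, so f = 0.03971.

f ≈ 0.03971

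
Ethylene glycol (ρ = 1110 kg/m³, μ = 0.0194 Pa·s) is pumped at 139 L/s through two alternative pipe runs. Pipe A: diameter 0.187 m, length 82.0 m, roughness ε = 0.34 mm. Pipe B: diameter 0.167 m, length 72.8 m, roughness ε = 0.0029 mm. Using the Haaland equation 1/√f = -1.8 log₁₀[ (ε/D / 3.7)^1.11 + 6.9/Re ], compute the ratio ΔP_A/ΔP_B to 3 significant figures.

ΔP_A/ΔP_B ≈ 0.825

Pipe A: V = Q/A = 0.139/0.02746 = 5.061 m/s; Re = 5.415e+04; ε/D = 0.00182; Haaland → f = 0.02565; ΔP_A = f(L/D)(ρV²/2) = 1.599e+05 Pa.
Pipe B: V = Q/A = 0.139/0.0219 = 6.346 m/s; Re = 6.064e+04; ε/D = 1.74e-05; Haaland → f = 0.01989; ΔP_B = f(L/D)(ρV²/2) = 1.938e+05 Pa.
ΔP_A/ΔP_B = 1.599e+05/1.938e+05 = 0.825.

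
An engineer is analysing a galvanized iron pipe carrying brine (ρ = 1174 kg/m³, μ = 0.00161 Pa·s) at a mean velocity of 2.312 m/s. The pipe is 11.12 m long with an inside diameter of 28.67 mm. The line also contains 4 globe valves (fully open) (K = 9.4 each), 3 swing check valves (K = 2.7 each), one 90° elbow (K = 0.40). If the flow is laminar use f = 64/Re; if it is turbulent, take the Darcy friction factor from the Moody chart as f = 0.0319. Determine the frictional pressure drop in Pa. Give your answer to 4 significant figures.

ΔP ≈ 183500 Pa

Reynolds number Re = ρVD/μ = 1174 · 2.312 · 0.02867 / 0.00161 = 4.833e+04.
Re > 4000 → turbulent; use the Moody-chart value f = 0.0319.
Total minor-loss coefficient ΣK = 4·9.4 + 3·2.7 + 1·0.4 = 46.1.
ΔP = [f·L/D + ΣK]·(ρV²/2) = [0.0319·11.12/0.02867 + 46.1]·(1174·2.312²/2) = [12.37 + 46.1]·3138 = 1.835e+05 Pa.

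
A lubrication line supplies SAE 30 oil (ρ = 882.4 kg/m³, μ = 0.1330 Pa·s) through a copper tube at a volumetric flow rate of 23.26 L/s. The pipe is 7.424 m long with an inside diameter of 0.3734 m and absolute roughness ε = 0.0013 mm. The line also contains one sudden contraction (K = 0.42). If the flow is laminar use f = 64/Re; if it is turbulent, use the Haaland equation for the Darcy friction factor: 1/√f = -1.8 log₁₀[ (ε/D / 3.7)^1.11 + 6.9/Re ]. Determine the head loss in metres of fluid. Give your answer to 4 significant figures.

h_f ≈ 0.006526 m

Q = 23.26 L/s = 23.26/1000 = 0.02326 m³/s.
Cross-sectional area A = πD²/4 = π(0.3734)²/4 = 0.1095 m²; mean velocity V = Q/A = 0.02326/0.1095 = 0.2124 m/s.
Reynolds number Re = ρVD/μ = 882.4 · 0.2124 · 0.3734 / 0.133 = 526.2.
Re < 2300 → laminar flow, so f = 64/Re = 64/526.2 = 0.1216 (the turbulent correlation is not needed).
Total minor-loss coefficient ΣK = 1·0.42 = 0.42.
ΔP = [f·L/D + ΣK]·(ρV²/2) = [0.1216·7.424/0.3734 + 0.42]·(882.4·0.2124²/2) = [2.418 + 0.42]·19.91 = 56.5 Pa.
Head loss h_f = ΔP/(ρg) = 56.5/(882.4·9.81) = 0.006526 m.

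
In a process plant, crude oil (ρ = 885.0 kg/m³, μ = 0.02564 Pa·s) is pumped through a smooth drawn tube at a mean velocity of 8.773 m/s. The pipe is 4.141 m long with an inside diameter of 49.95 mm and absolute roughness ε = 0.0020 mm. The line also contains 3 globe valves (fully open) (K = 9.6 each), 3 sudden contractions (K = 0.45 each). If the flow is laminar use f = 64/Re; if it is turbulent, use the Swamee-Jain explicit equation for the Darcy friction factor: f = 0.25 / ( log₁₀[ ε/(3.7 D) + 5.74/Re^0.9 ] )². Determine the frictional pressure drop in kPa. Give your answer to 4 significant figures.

ΔP ≈ 1105 kPa

Reynolds number Re = ρVD/μ = 885 · 8.773 · 0.04995 / 0.0256 = 1.513e+04.
Re > 4000 → turbulent. Relative roughness ε/D = 2e-06/0.04995 = 4e-05. Swamee-Jain: f = 0.25/(log₁₀[4e-05/3.7 + 5.74/1.513e+04^0.9])² = 0.25/(log₁₀[1.08e-05 + 0.000994])² = 0.25/(-2.998)² = 0.02781.
Total minor-loss coefficient ΣK = 3·9.6 + 3·0.45 = 30.1.
ΔP = [f·L/D + ΣK]·(ρV²/2) = [0.02781·4.141/0.04995 + 30.1]·(885·8.773²/2) = [2.306 + 30.1]·3.406e+04 = 1.105e+06 Pa.
ΔP = 1.105e+06 Pa = 1105 kPa.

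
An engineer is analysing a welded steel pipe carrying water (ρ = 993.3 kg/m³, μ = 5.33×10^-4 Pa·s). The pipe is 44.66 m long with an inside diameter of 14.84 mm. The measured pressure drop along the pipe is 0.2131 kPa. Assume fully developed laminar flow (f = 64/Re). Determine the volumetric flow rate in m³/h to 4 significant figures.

Q ≈ 0.03836 m³/h

For laminar flow, f = 64/Re with Re = ρVD/μ, so Darcy-Weisbach reduces to ΔP = 32μLV/D². Solving for V: V = ΔP·D²/(32μL) = 213.1·(0.01484)²/(32·0.000533·44.66) = 0.06161 m/s.
Check: Re = ρVD/μ = 993.3·0.06161·0.01484/0.000533 = 1704 < 2300, so the laminar assumption holds.
Q = V·A = 0.06161·(π/4·0.01484²) = 1.066e-05 m³/s = 0.03836 m³/h.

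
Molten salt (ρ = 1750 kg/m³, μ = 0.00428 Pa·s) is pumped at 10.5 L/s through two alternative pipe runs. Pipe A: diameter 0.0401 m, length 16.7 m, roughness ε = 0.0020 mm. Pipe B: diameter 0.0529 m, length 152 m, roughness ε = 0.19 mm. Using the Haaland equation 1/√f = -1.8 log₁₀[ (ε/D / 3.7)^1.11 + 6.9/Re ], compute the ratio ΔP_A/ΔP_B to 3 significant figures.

ΔP_A/ΔP_B ≈ 0.261

Pipe A: V = Q/A = 0.0105/0.001263 = 8.314 m/s; Re = 1.363e+05; ε/D = 4.99e-05; Haaland → f = 0.01698; ΔP_A = f(L/D)(ρV²/2) = 4.277e+05 Pa.
Pipe B: V = Q/A = 0.0105/0.002198 = 4.777 m/s; Re = 1.033e+05; ε/D = 0.00359; Haaland → f = 0.02861; ΔP_B = f(L/D)(ρV²/2) = 1.642e+06 Pa.
ΔP_A/ΔP_B = 4.277e+05/1.642e+06 = 0.261.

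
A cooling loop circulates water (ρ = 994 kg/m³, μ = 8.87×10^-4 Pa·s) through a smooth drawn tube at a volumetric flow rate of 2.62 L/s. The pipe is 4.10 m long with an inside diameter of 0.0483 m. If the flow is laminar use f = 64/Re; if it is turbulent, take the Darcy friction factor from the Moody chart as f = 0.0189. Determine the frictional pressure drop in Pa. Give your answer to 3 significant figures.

ΔP ≈ 1630 Pa

Q = 2.62 L/s = 2.62/1000 = 0.00262 m³/s.
Cross-sectional area A = πD²/4 = π(0.0483)²/4 = 0.001832 m²; mean velocity V = Q/A = 0.00262/0.001832 = 1.43 m/s.
Reynolds number Re = ρVD/μ = 994 · 1.43 · 0.0483 / 0.000887 = 7.74e+04.
Re > 4000 → turbulent; use the Moody-chart value f = 0.0189.
Darcy-Weisbach: ΔP = f(L/D)(ρV²/2) = 0.0189·(4.1/0.0483)·(994·1.43²/2) = 0.0189·84.89·1016 = 1630 Pa.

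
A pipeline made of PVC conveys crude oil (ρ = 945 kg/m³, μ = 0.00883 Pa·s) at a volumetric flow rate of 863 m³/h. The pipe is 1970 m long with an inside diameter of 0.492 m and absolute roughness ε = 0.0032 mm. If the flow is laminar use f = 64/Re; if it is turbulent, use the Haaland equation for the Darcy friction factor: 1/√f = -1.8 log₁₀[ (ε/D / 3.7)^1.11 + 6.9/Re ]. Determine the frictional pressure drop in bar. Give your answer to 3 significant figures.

Q = 863 m³/h = 863/3600 = 0.2397 m³/s.
Cross-sectional area A = πD²/4 = π(0.492)²/4 = 0.1901 m²; mean velocity V = Q/A = 0.2397/0.1901 = 1.261 m/s.
Reynolds number Re = ρVD/μ = 945 · 1.261 · 0.492 / 0.00883 = 6.639e+04.
Re > 4000 → turbulent. Relative roughness ε/D = 3.2e-06/0.492 = 6.5e-06. Haaland: 1/√f = -1.8 log₁₀[(6.5e-06/3.7)^1.11 + 6.9/6.639e+04] = -1.8 log₁₀[4.09e-07 + 0.000104] = 7.167, so f = 0.01947.
Darcy-Weisbach: ΔP = f(L/D)(ρV²/2) = 0.01947·(1970/0.492)·(945·1.261²/2) = 0.01947·4004·751.2 = 5.856e+04 Pa.
ΔP = 5.856e+04 Pa = 0.586 bar.

ΔP ≈ 0.586 bar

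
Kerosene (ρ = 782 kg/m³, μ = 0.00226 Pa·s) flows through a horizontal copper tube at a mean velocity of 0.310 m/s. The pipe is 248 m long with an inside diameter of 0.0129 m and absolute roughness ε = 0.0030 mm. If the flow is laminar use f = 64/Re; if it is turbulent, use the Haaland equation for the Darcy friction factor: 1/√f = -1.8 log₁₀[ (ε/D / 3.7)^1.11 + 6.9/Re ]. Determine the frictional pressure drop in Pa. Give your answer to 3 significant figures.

Reynolds number Re = ρVD/μ = 782 · 0.31 · 0.0129 / 0.00226 = 1384.
Re < 2300 → laminar flow, so f = 64/Re = 64/1384 = 0.04625 (the turbulent correlation is not needed).
Darcy-Weisbach: ΔP = f(L/D)(ρV²/2) = 0.04625·(248/0.0129)·(782·0.31²/2) = 0.04625·1.922e+04·37.58 = 3.341e+04 Pa.

ΔP ≈ 33400 Pa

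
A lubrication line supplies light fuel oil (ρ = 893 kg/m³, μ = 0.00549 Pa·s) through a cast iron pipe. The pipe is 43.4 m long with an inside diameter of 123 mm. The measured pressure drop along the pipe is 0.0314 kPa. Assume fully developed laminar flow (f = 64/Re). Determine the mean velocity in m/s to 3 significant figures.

V ≈ 0.0623 m/s

For laminar flow, f = 64/Re with Re = ρVD/μ, so Darcy-Weisbach reduces to ΔP = 32μLV/D². Solving for V: V = ΔP·D²/(32μL) = 31.4·(0.123)²/(32·0.00549·43.4) = 0.06231 m/s.
Check: Re = ρVD/μ = 893·0.06231·0.123/0.00549 = 1247 < 2300, so the laminar assumption holds.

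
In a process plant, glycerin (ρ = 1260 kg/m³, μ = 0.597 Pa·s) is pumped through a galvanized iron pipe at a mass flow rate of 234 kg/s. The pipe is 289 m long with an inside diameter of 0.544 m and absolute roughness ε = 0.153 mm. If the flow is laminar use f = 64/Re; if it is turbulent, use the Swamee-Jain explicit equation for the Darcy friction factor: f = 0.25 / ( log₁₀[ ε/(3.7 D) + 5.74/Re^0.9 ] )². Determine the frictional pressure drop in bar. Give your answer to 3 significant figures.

ΔP ≈ 0.149 bar

A = πD²/4 = π(0.544)²/4 = 0.2324 m²; mean velocity V = ṁ/(ρA) = 234/(1260 · 0.2324) = 0.799 m/s.
Reynolds number Re = ρVD/μ = 1260 · 0.799 · 0.544 / 0.597 = 917.4.
Re < 2300 → laminar flow, so f = 64/Re = 64/917.4 = 0.06976 (the turbulent correlation is not needed).
Darcy-Weisbach: ΔP = f(L/D)(ρV²/2) = 0.06976·(289/0.544)·(1260·0.799²/2) = 0.06976·531.2·402.2 = 1.491e+04 Pa.
ΔP = 1.491e+04 Pa = 0.149 bar.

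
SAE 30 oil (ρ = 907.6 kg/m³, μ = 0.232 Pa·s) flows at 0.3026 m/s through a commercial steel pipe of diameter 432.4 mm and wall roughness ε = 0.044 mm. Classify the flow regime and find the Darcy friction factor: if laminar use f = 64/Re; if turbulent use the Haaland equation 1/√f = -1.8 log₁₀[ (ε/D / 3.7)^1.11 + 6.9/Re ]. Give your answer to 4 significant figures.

f ≈ 0.1250

Re = ρVD/μ = 907.6·0.3026·0.4324/0.232 = 511.9.
Re < 2300 → laminar, so f = 64/Re = 0.125 (roughness is irrelevant in laminar flow).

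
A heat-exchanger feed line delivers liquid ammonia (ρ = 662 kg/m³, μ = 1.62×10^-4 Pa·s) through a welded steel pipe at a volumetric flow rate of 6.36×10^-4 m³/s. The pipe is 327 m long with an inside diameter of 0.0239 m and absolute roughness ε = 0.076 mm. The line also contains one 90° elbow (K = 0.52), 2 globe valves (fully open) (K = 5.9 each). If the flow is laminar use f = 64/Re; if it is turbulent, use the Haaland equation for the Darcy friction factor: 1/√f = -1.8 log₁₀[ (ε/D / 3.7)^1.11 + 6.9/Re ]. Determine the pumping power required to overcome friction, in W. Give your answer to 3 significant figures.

Cross-sectional area A = πD²/4 = π(0.0239)²/4 = 0.0004486 m²; mean velocity V = Q/A = 0.000636/0.0004486 = 1.418 m/s.
Reynolds number Re = ρVD/μ = 662 · 1.418 · 0.0239 / 0.000162 = 1.385e+05.
Re > 4000 → turbulent. Relative roughness ε/D = 7.6e-05/0.0239 = 0.00318. Haaland: 1/√f = -1.8 log₁₀[(0.00318/3.7)^1.11 + 6.9/1.385e+05] = -1.8 log₁₀[0.000395 + 4.98e-05] = 6.033, so f = 0.02748.
Total minor-loss coefficient ΣK = 1·0.52 + 2·5.9 = 12.3.
ΔP = [f·L/D + ΣK]·(ρV²/2) = [0.02748·327/0.0239 + 12.3]·(662·1.418²/2) = [376 + 12.3]·665.2 = 2.583e+05 Pa.
Pumping power P = QΔP = 0.000636·2.583e+05 = 164.3 W = 164 W.

P ≈ 164 W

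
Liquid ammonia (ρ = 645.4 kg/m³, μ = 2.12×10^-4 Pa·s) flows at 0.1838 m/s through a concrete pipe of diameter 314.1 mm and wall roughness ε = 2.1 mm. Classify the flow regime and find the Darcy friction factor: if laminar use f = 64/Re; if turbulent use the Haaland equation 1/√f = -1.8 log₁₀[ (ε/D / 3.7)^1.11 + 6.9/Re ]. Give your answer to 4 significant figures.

f ≈ 0.03370

Re = ρVD/μ = 645.4·0.1838·0.3141/0.000212 = 1.758e+05.
Re > 4000 → turbulent. ε/D = 0.0021/0.3141 = 0.00669; Haaland: 1/√f = -1.8 log₁₀[0.000902 + 3.93e-05] = 5.447, so f = 0.0337.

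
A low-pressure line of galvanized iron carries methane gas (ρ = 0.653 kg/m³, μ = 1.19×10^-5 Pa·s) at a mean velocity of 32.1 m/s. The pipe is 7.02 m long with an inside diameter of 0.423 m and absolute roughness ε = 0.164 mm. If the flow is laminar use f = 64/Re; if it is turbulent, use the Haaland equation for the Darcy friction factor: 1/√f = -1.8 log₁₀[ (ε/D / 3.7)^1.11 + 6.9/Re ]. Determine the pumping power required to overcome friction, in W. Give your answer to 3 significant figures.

Reynolds number Re = ρVD/μ = 0.653 · 32.1 · 0.423 / 1.19e-05 = 7.451e+05.
Re > 4000 → turbulent. Relative roughness ε/D = 0.000164/0.423 = 0.000388. Haaland: 1/√f = -1.8 log₁₀[(0.000388/3.7)^1.11 + 6.9/7.451e+05] = -1.8 log₁₀[3.82e-05 + 9.26e-06] = 7.782, so f = 0.01651.
Darcy-Weisbach: ΔP = f(L/D)(ρV²/2) = 0.01651·(7.02/0.423)·(0.653·32.1²/2) = 0.01651·16.6·336.4 = 92.2 Pa.
Q = V·A = 32.1·0.1405 = 4.511 m³/s.
Pumping power P = QΔP = 4.511·92.2 = 415.9 W = 416 W.

P ≈ 416 W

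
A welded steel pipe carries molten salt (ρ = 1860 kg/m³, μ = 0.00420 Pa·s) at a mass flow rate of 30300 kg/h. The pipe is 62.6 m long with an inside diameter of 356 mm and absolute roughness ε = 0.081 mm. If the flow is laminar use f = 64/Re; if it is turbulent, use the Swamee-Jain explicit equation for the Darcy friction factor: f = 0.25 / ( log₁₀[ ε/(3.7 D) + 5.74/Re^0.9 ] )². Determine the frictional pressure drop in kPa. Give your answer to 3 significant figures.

ṁ = 30300 kg/h = 30300/3600 = 8.417 kg/s.
A = πD²/4 = π(0.356)²/4 = 0.09954 m²; mean velocity V = ṁ/(ρA) = 8.417/(1860 · 0.09954) = 0.04546 m/s.
Reynolds number Re = ρVD/μ = 1860 · 0.04546 · 0.356 / 0.0042 = 7167.
Re > 4000 → turbulent. Relative roughness ε/D = 8.1e-05/0.356 = 0.000228. Swamee-Jain: f = 0.25/(log₁₀[0.000228/3.7 + 5.74/7167^0.9])² = 0.25/(log₁₀[6.15e-05 + 0.00195])² = 0.25/(-2.697)² = 0.03436.
Darcy-Weisbach: ΔP = f(L/D)(ρV²/2) = 0.03436·(62.6/0.356)·(1860·0.04546²/2) = 0.03436·175.8·1.922 = 11.61 Pa.
ΔP = 11.61 Pa = 0.0116 kPa.

ΔP ≈ 0.0116 kPa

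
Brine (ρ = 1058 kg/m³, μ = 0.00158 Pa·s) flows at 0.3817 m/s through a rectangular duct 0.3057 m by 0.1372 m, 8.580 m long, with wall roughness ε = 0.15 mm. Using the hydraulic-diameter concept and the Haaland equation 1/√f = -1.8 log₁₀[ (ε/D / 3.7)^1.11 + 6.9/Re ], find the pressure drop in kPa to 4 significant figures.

ΔP ≈ 0.08116 kPa

Hydraulic diameter D_h = 4A/P = 4·(0.3057·0.1372)/(2·(0.3057+0.1372)) = 0.1678/0.8858 = 0.1894 m.
Re = ρVD_h/μ = 1058·0.3817·0.1894/0.00158 = 4.841e+04.
ε/D_h = 0.00015/0.1894 = 0.000792; Haaland gives 1/√f = -1.8 log₁₀[8.45e-05+0.000143] = 6.559, so f = 0.02324.
ΔP = f(L/D_h)(ρV²/2) = 0.02324·8.58/0.1894·77.07 = 81.16 Pa.
ΔP = 0.08116 kPa.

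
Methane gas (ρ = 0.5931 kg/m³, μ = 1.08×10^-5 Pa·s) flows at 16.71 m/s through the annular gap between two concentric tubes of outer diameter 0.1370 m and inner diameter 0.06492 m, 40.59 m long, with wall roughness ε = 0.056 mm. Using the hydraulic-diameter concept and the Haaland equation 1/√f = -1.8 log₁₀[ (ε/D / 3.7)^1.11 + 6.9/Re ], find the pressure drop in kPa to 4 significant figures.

Hydraulic diameter D_h = 4A/P = D_o - D_i = 0.137 - 0.06492 = 0.07208 m.
Re = ρVD_h/μ = 0.5931·16.71·0.07208/1.08e-05 = 6.614e+04.
ε/D_h = 5.6e-05/0.07208 = 0.000777; Haaland gives 1/√f = -1.8 log₁₀[8.27e-05+0.000104] = 6.711, so f = 0.02221.
ΔP = f(L/D_h)(ρV²/2) = 0.02221·40.59/0.07208·82.8 = 1035 Pa.
ΔP = 1.035 kPa.

ΔP ≈ 1.035 kPa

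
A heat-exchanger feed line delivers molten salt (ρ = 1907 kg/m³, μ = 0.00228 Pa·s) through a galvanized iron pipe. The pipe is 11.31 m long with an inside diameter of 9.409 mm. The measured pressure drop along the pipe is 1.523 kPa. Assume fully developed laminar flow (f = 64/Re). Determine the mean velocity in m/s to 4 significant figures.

For laminar flow, f = 64/Re with Re = ρVD/μ, so Darcy-Weisbach reduces to ΔP = 32μLV/D². Solving for V: V = ΔP·D²/(32μL) = 1523·(0.009409)²/(32·0.00228·11.31) = 0.1634 m/s.
Check: Re = ρVD/μ = 1907·0.1634·0.009409/0.00228 = 1286 < 2300, so the laminar assumption holds.

V ≈ 0.1634 m/s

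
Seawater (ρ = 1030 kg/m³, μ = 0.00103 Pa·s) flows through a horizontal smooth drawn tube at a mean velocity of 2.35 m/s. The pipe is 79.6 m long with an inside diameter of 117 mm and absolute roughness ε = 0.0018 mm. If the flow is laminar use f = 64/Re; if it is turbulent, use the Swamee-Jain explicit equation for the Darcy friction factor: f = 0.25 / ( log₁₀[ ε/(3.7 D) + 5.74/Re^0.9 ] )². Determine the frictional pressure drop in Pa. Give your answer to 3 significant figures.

ΔP ≈ 28600 Pa

Reynolds number Re = ρVD/μ = 1030 · 2.35 · 0.117 / 0.00103 = 2.75e+05.
Re > 4000 → turbulent. Relative roughness ε/D = 1.8e-06/0.117 = 1.54e-05. Swamee-Jain: f = 0.25/(log₁₀[1.54e-05/3.7 + 5.74/2.75e+05^0.9])² = 0.25/(log₁₀[4.16e-06 + 7.3e-05])² = 0.25/(-4.112)² = 0.01478.
Darcy-Weisbach: ΔP = f(L/D)(ρV²/2) = 0.01478·(79.6/0.117)·(1030·2.35²/2) = 0.01478·680.3·2844 = 2.86e+04 Pa.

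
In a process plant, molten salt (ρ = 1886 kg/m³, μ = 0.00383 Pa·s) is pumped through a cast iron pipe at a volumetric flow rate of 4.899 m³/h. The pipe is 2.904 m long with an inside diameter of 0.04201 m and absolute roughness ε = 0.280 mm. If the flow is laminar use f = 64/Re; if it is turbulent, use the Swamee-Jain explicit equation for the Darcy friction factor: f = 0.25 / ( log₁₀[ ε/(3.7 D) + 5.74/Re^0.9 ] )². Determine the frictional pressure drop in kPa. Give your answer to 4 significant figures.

Q = 4.899 m³/h = 4.899/3600 = 0.001361 m³/s.
Cross-sectional area A = πD²/4 = π(0.04201)²/4 = 0.001386 m²; mean velocity V = Q/A = 0.001361/0.001386 = 0.9818 m/s.
Reynolds number Re = ρVD/μ = 1886 · 0.9818 · 0.04201 / 0.00383 = 2.031e+04.
Re > 4000 → turbulent. Relative roughness ε/D = 0.00028/0.04201 = 0.00667. Swamee-Jain: f = 0.25/(log₁₀[0.00667/3.7 + 5.74/2.031e+04^0.9])² = 0.25/(log₁₀[0.0018 + 0.000762])² = 0.25/(-2.591)² = 0.03723.
Darcy-Weisbach: ΔP = f(L/D)(ρV²/2) = 0.03723·(2.904/0.04201)·(1886·0.9818²/2) = 0.03723·69.13·908.9 = 2339 Pa.
ΔP = 2339 Pa = 2.339 kPa.

ΔP ≈ 2.339 kPa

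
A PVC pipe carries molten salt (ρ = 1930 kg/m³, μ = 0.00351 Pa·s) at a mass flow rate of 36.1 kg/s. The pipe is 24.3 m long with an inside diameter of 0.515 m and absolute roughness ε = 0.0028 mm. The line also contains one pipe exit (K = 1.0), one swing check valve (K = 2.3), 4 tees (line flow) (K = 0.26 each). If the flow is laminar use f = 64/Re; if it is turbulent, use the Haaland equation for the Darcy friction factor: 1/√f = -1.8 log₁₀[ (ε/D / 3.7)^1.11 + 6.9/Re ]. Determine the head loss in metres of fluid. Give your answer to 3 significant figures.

A = πD²/4 = π(0.515)²/4 = 0.2083 m²; mean velocity V = ṁ/(ρA) = 36.1/(1930 · 0.2083) = 0.08979 m/s.
Reynolds number Re = ρVD/μ = 1930 · 0.08979 · 0.515 / 0.00351 = 2.543e+04.
Re > 4000 → turbulent. Relative roughness ε/D = 2.8e-06/0.515 = 5.44e-06. Haaland: 1/√f = -1.8 log₁₀[(5.44e-06/3.7)^1.11 + 6.9/2.543e+04] = -1.8 log₁₀[3.35e-07 + 0.000271] = 6.419, so f = 0.02427.
Total minor-loss coefficient ΣK = 1·1 + 1·2.3 + 4·0.26 = 4.34.
ΔP = [f·L/D + ΣK]·(ρV²/2) = [0.02427·24.3/0.515 + 4.34]·(1930·0.08979²/2) = [1.145 + 4.34]·7.781 = 42.68 Pa.
Head loss h_f = ΔP/(ρg) = 42.68/(1930·9.81) = 0.00225 m.

h_f ≈ 0.00225 m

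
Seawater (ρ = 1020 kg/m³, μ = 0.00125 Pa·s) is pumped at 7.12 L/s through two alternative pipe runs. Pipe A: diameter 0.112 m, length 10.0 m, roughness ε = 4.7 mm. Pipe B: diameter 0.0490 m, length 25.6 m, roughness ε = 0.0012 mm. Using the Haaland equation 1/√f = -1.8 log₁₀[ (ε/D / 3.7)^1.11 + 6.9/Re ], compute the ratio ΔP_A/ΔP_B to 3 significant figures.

ΔP_A/ΔP_B ≈ 0.0253

Pipe A: V = Q/A = 0.00712/0.009852 = 0.7227 m/s; Re = 6.605e+04; ε/D = 0.042; Haaland → f = 0.0666; ΔP_A = f(L/D)(ρV²/2) = 1584 Pa.
Pipe B: V = Q/A = 0.00712/0.001886 = 3.776 m/s; Re = 1.51e+05; ε/D = 2.45e-05; Haaland → f = 0.01651; ΔP_B = f(L/D)(ρV²/2) = 6.272e+04 Pa.
ΔP_A/ΔP_B = 1584/6.272e+04 = 0.0253.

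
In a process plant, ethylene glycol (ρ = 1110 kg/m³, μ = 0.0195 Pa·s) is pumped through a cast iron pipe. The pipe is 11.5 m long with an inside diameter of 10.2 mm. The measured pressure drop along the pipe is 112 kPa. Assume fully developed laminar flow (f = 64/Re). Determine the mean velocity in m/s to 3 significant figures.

For laminar flow, f = 64/Re with Re = ρVD/μ, so Darcy-Weisbach reduces to ΔP = 32μLV/D². Solving for V: V = ΔP·D²/(32μL) = 1.12e+05·(0.0102)²/(32·0.0195·11.5) = 1.624 m/s.
Check: Re = ρVD/μ = 1110·1.624·0.0102/0.0195 = 942.8 < 2300, so the laminar assumption holds.

V ≈ 1.62 m/s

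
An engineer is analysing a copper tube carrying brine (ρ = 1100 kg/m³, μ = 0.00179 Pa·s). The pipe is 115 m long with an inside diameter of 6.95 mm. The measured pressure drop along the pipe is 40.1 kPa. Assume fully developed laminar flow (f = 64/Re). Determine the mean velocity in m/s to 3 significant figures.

For laminar flow, f = 64/Re with Re = ρVD/μ, so Darcy-Weisbach reduces to ΔP = 32μLV/D². Solving for V: V = ΔP·D²/(32μL) = 4.01e+04·(0.00695)²/(32·0.00179·115) = 0.294 m/s.
Check: Re = ρVD/μ = 1100·0.294·0.00695/0.00179 = 1256 < 2300, so the laminar assumption holds.

V ≈ 0.294 m/s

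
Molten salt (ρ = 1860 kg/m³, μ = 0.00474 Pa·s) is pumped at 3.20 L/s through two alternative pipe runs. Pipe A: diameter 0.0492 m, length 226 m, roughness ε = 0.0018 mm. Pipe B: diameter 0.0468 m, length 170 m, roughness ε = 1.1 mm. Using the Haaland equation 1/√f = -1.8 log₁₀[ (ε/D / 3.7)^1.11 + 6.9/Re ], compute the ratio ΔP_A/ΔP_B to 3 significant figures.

ΔP_A/ΔP_B ≈ 0.449

Pipe A: V = Q/A = 0.0032/0.001901 = 1.683 m/s; Re = 3.25e+04; ε/D = 3.66e-05; Haaland → f = 0.02295; ΔP_A = f(L/D)(ρV²/2) = 2.777e+05 Pa.
Pipe B: V = Q/A = 0.0032/0.00172 = 1.86 m/s; Re = 3.416e+04; ε/D = 0.0235; Haaland → f = 0.05291; ΔP_B = f(L/D)(ρV²/2) = 6.185e+05 Pa.
ΔP_A/ΔP_B = 2.777e+05/6.185e+05 = 0.449.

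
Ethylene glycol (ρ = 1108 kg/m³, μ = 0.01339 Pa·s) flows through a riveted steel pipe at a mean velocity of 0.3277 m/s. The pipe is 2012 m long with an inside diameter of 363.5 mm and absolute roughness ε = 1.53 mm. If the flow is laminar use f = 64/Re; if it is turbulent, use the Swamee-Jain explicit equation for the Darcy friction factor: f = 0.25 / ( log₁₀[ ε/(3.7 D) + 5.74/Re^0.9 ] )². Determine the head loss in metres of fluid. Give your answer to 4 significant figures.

Reynolds number Re = ρVD/μ = 1108 · 0.3277 · 0.3635 / 0.0134 = 9857.
Re > 4000 → turbulent. Relative roughness ε/D = 0.00153/0.3635 = 0.00421. Swamee-Jain: f = 0.25/(log₁₀[0.00421/3.7 + 5.74/9857^0.9])² = 0.25/(log₁₀[0.00114 + 0.00146])² = 0.25/(-2.585)² = 0.0374.
Darcy-Weisbach: ΔP = f(L/D)(ρV²/2) = 0.0374·(2012/0.3635)·(1108·0.3277²/2) = 0.0374·5535·59.49 = 1.232e+04 Pa.
Head loss h_f = ΔP/(ρg) = 1.232e+04/(1108·9.81) = 1.133 m.

h_f ≈ 1.133 m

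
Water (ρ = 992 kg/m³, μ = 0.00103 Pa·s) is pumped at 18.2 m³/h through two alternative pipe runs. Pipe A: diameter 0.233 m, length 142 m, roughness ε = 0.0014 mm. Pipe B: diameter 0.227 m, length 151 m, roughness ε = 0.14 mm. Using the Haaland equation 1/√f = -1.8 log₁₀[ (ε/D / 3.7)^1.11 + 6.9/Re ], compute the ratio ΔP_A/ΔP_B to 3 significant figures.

Pipe A: V = Q/A = 0.005056/0.04264 = 0.1186 m/s; Re = 2.661e+04; ε/D = 6.01e-06; Haaland → f = 0.02401; ΔP_A = f(L/D)(ρV²/2) = 102 Pa.
Pipe B: V = Q/A = 0.005056/0.04047 = 0.1249 m/s; Re = 2.731e+04; ε/D = 0.000617; Haaland → f = 0.0252; ΔP_B = f(L/D)(ρV²/2) = 129.8 Pa.
ΔP_A/ΔP_B = 102/129.8 = 0.786.

ΔP_A/ΔP_B ≈ 0.786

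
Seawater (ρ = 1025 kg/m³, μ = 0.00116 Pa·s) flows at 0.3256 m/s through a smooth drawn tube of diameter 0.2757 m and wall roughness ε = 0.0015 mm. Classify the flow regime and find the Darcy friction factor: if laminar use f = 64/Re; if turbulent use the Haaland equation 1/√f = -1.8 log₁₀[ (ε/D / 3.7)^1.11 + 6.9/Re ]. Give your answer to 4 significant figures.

Re = ρVD/μ = 1025·0.3256·0.2757/0.00116 = 7.932e+04.
Re > 4000 → turbulent. ε/D = 1.5e-06/0.2757 = 5.44e-06; Haaland: 1/√f = -1.8 log₁₀[3.36e-07 + 8.7e-05] = 7.306, so f = 0.01873.

f ≈ 0.01873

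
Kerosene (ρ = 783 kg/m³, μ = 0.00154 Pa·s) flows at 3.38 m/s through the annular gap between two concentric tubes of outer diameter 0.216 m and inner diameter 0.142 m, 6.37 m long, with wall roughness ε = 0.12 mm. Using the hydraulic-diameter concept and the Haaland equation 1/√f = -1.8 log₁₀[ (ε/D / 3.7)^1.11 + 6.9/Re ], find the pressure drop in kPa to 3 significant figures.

ΔP ≈ 9.08 kPa

Hydraulic diameter D_h = 4A/P = D_o - D_i = 0.216 - 0.142 = 0.074 m.
Re = ρVD_h/μ = 783·3.38·0.074/0.00154 = 1.272e+05.
ε/D_h = 0.00012/0.074 = 0.00162; Haaland gives 1/√f = -1.8 log₁₀[0.000187+5.43e-05] = 6.511, so f = 0.02359.
ΔP = f(L/D_h)(ρV²/2) = 0.02359·6.37/0.074·4473 = 9082 Pa.
ΔP = 9.08 kPa.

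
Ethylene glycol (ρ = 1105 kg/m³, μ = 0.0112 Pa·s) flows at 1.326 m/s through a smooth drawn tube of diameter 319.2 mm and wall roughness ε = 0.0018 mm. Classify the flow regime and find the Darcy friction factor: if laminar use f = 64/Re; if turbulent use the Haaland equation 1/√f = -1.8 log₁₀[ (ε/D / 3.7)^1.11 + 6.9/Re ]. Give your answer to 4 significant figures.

f ≈ 0.02159

Re = ρVD/μ = 1105·1.326·0.3192/0.0112 = 4.176e+04.
Re > 4000 → turbulent. ε/D = 1.8e-06/0.3192 = 5.64e-06; Haaland: 1/√f = -1.8 log₁₀[3.49e-07 + 0.000165] = 6.806, so f = 0.02159.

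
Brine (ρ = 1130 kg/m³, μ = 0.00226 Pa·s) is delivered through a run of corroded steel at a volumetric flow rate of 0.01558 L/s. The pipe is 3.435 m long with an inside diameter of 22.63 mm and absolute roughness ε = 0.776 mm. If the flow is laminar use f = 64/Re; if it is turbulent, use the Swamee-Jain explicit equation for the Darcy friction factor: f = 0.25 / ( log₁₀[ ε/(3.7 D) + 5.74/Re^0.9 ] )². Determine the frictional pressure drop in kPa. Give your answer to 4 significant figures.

Q = 0.01558 L/s = 0.01558/1000 = 1.558e-05 m³/s.
Cross-sectional area A = πD²/4 = π(0.02263)²/4 = 0.0004022 m²; mean velocity V = Q/A = 1.558e-05/0.0004022 = 0.03874 m/s.
Reynolds number Re = ρVD/μ = 1130 · 0.03874 · 0.02263 / 0.00226 = 438.3.
Re < 2300 → laminar flow, so f = 64/Re = 64/438.3 = 0.146 (the turbulent correlation is not needed).
Darcy-Weisbach: ΔP = f(L/D)(ρV²/2) = 0.146·(3.435/0.02263)·(1130·0.03874²/2) = 0.146·151.8·0.8477 = 18.79 Pa.
ΔP = 18.79 Pa = 0.01879 kPa.

ΔP ≈ 0.01879 kPa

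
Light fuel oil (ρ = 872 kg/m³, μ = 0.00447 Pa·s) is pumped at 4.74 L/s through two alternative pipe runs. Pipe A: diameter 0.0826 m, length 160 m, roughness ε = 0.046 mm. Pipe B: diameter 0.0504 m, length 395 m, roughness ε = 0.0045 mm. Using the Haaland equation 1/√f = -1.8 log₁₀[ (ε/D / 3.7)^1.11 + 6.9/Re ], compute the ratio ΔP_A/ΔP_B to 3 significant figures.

ΔP_A/ΔP_B ≈ 0.0398

Pipe A: V = Q/A = 0.00474/0.005359 = 0.8846 m/s; Re = 1.425e+04; ε/D = 0.000557; Haaland → f = 0.02892; ΔP_A = f(L/D)(ρV²/2) = 1.911e+04 Pa.
Pipe B: V = Q/A = 0.00474/0.001995 = 2.376 m/s; Re = 2.336e+04; ε/D = 8.93e-05; Haaland → f = 0.02493; ΔP_B = f(L/D)(ρV²/2) = 4.808e+05 Pa.
ΔP_A/ΔP_B = 1.911e+04/4.808e+05 = 0.0398.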